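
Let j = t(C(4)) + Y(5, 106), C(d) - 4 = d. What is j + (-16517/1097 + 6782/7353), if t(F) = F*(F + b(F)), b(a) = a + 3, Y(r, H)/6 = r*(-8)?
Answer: -823838855/8066241 ≈ -102.13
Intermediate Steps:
C(d) = 4 + d
Y(r, H) = -48*r (Y(r, H) = 6*(r*(-8)) = 6*(-8*r) = -48*r)
b(a) = 3 + a
t(F) = F*(3 + 2*F) (t(F) = F*(F + (3 + F)) = F*(3 + 2*F))
j = -88 (j = (4 + 4)*(3 + 2*(4 + 4)) - 48*5 = 8*(3 + 2*8) - 240 = 8*(3 + 16) - 240 = 8*19 - 240 = 152 - 240 = -88)
j + (-16517/1097 + 6782/7353) = -88 + (-16517/1097 + 6782/7353) = -88 - 114009647/8066241 = -823838855/8066241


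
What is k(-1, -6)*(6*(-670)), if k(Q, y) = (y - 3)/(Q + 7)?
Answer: 6030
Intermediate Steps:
k(Q, y) = (-3 + y)/(7 + Q)
k(-1, -6)*(6*(-670)) = ((-3 - 6)/(7 - 1))*(6*(-670)) = (-9/6)*(-4020) = ((⅙)*(-9))*(-4020) = -3/2*(-4020) = 6030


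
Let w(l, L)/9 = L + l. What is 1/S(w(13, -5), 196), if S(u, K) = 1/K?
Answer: 196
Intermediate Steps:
w(l, L) = 9*L + 9*l (w(l, L) = 9*(L + l) = 9*L + 9*l)
1/S(w(13, -5), 196) = 1/(1/196) = 196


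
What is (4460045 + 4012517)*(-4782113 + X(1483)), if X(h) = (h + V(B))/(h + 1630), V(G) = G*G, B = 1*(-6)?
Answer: -126128626404532500/3113 ≈ -4.0517e+13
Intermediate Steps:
B = -6
V(G) = G**2
X(h) = (36 + h)/(1630 + h) (X(h) = (h + (-6)**2)/(h + 1630) = (h + 36)/(1630 + h) = (36 + h)/(1630 + h))
(4460045 + 4012517)*(-4782113 + X(1483)) = (4460045 + 4012517)*(-4782113 + (36 + 1483)/(1630 + 1483)) = 8472562*(-4782113 + 1519/3113) = 8472562*(-14886716250/3113) = -126128626404532500/3113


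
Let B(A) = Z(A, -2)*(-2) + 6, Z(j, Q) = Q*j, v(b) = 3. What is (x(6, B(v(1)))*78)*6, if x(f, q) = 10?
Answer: 4680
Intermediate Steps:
B(A) = 6 + 4*A (B(A) = -2*A*(-2) + 6 = 4*A + 6 = 6 + 4*A)
(x(6, B(v(1)))*78)*6 = (10*78)*6 = 780*6 = 4680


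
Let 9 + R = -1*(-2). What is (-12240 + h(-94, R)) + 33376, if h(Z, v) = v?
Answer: 21129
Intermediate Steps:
R = -7 (R = -9 - 1*(-2) = -9 + 2 = -7)
(-12240 + h(-94, R)) + 33376 = (-12240 - 7) + 33376 = -12247 + 33376 = 21129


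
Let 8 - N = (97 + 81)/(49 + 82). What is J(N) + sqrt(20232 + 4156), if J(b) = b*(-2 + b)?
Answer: 528960/17161 + 2*sqrt(6097) ≈ 186.99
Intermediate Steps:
N = 870/131 (N = 8 - (97 + 81)/(49 + 82) = 8 - 178/131 = 870/131 ≈ 6.6412)
J(N) + sqrt(20232 + 4156) = 870*(-2 + 870/131)/131 + sqrt(20232 + 4156) = (870/131)*(608/131) + sqrt(24388) = 528960/17161 + 2*sqrt(6097)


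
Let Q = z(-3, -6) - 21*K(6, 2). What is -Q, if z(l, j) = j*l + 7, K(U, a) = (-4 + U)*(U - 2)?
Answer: 143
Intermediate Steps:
K(U, a) = (-4 + U)*(-2 + U)
z(l, j) = 7 + j*l
Q = -143 (Q = (7 - 6*(-3)) - 21*(8 + 6**2 - 6*6) = (7 + 18) - 21*(8 + 36 - 36) = 25 - 21*8 = 25 - 168 = -143)
-Q = -1*(-143) = 143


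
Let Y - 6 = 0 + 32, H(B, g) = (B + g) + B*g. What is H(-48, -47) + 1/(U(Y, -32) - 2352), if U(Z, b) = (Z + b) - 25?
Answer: 5123730/2371 ≈ 2161.0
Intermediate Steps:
H(B, g) = B + g + B*g
Y = 38 (Y = 6 + (0 + 32) = 6 + 32 = 38)
U(Z, b) = -25 + Z + b
H(-48, -47) + 1/(U(Y, -32) - 2352) = (-48 - 47 - 48*(-47)) + 1/((-25 + 38 - 32) - 2352) = (-48 - 47 + 2256) + 1/(-19 - 2352) = 2161 + 1/(-2371) = 2161 - 1/2371 = 5123730/2371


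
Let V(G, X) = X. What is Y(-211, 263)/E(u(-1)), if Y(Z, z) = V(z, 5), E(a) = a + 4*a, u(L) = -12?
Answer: -1/12 ≈ -0.083333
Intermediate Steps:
E(a) = 5*a
Y(Z, z) = 5
Y(-211, 263)/E(u(-1)) = 5/((5*(-12))) = 5/(-60) = 5*(-1/60) = -1/12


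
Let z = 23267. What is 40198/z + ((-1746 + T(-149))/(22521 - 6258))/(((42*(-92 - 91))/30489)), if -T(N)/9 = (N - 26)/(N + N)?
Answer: 23056319503121/10699726512748 ≈ 2.1549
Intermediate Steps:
T(N) = -9*(-26 + N)/(2*N) (T(N) = -9*(N - 26)/(N + N) = -9*(-26 + N)/(2*N))
40198/z + ((-1746 + T(-149))/(22521 - 6258))/(((42*(-92 - 91))/30489)) = 40198/23267 + ((-1746 + (-9/2 + 117/(-149)))/(22521 - 6258))/(((42*(-92 - 91))/30489)) = 40198*(1/23267) + ((-1746 + (-9/2 + 117*(-1/149)))/16263)/(((42*(-183))*(1/30489))) = 40198/23267 + ((-1746 + (-9/2 - 117/149))*(1/16263))/((-7686*1/30489)) = 40198/23267 + ((-1746 - 1575/298)*(1/16263))/(-2562/10163) = 40198/23267 - 521883/298*1/16263*(-10163/2562) = 40198/23267 - 57987/538486*(-10163/2562) = 40198/23267 + 196440627/459867044 = 23056319503121/10699726512748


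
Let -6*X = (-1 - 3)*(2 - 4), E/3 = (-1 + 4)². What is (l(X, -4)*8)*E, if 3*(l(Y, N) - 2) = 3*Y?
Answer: 144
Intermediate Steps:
E = 27 (E = 3*(-1 + 4)² = 3*3² = 3*9 = 27)
X = -4/3 (X = -(-1 - 3)*(2 - 4)/6 = -(-2)*(-2)/3 = -⅙*8 = -4/3 ≈ -1.3333)
l(Y, N) = 2 + Y (l(Y, N) = 2 + (3*Y)/3 = 2 + Y)
(l(X, -4)*8)*E = ((2 - 4/3)*8)*27 = ((⅔)*8)*27 = (16/3)*27 = 144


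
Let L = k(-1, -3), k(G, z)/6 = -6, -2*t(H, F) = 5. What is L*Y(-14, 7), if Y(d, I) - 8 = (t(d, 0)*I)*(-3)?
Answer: -2178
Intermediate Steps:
t(H, F) = -5/2 (t(H, F) = -½*5 = -5/2)
k(G, z) = -36 (k(G, z) = 6*(-6) = -36)
L = -36
Y(d, I) = 8 + 15*I/2 (Y(d, I) = 8 - 5*I/2*(-3) = 8 + 15*I/2)
L*Y(-14, 7) = -36*(8 + (15/2)*7) = -36*(8 + 105/2) = -36*121/2 = -2178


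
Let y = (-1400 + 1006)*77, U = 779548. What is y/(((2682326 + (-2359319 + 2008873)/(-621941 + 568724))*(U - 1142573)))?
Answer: 115321239/3701446804969550 ≈ 3.1156e-8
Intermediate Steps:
y = -30338 (y = -394*77 = -30338)
y/(((2682326 + (-2359319 + 2008873)/(-621941 + 568724))*(U - 1142573))) = -30338*1/((779548 - 1142573)*(2682326 + (-2359319 + 2008873)/(-621941 + 568724))) = -30338*(-1/(363025*(2682326 - 350446/(-53217)))) = -30338*(-1/(363025*(2682326 - 350446*(-1/53217)))) = -30338*(-1/(363025*(2682326 + 350446/53217))) = -30338/((142745693188/53217)*(-363025)) = -30338/(-51820255269573700/53217) = -30338*(-53217/51820255269573700) = 115321239/3701446804969550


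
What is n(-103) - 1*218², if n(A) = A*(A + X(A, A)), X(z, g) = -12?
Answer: -35679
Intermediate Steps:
n(A) = A*(-12 + A) (n(A) = A*(A - 12) = A*(-12 + A))
n(-103) - 1*218² = -103*(-12 - 103) - 1*218² = -103*(-115) - 1*47524 = 11845 - 47524 = -35679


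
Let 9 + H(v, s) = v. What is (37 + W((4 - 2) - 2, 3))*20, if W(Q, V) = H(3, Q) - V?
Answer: 560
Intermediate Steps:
H(v, s) = -9 + v
W(Q, V) = -6 - V (W(Q, V) = (-9 + 3) - V = -6 - V)
(37 + W((4 - 2) - 2, 3))*20 = (37 + (-6 - 1*3))*20 = (37 + (-6 - 3))*20 = (37 - 9)*20 = 28*20 = 560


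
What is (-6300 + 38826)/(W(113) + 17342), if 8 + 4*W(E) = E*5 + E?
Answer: 7228/3891 ≈ 1.8576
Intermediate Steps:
W(E) = -2 + 3*E/2 (W(E) = -2 + (E*5 + E)/4 = -2 + (5*E + E)/4 = -2 + (6*E)/4 = -2 + 3*E/2)
(-6300 + 38826)/(W(113) + 17342) = (-6300 + 38826)/((-2 + (3/2)*113) + 17342) = 32526/((-2 + 339/2) + 17342) = 32526/(335/2 + 17342) = 32526/(35019/2) = 32526*(2/35019) = 7228/3891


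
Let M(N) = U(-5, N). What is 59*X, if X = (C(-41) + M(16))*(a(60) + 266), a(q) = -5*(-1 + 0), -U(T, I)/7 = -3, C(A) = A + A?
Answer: -975329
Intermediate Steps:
C(A) = 2*A
U(T, I) = 21 (U(T, I) = -7*(-3) = 21)
a(q) = 5 (a(q) = -5*(-1) = 5)
M(N) = 21
X = -16531 (X = (2*(-41) + 21)*(5 + 266) = (-82 + 21)*271 = -61*271 = -16531)
59*X = 59*(-16531) = -975329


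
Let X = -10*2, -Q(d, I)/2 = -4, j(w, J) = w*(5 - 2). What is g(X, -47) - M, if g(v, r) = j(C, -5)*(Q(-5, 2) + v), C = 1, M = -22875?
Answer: 22839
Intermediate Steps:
j(w, J) = 3*w (j(w, J) = w*3 = 3*w)
Q(d, I) = 8 (Q(d, I) = -2*(-4) = 8)
X = -20
g(v, r) = 24 + 3*v (g(v, r) = (3*1)*(8 + v) = 3*(8 + v) = 24 + 3*v)
g(X, -47) - M = (24 + 3*(-20)) - 1*(-22875) = (24 - 60) + 22875 = -36 + 22875 = 22839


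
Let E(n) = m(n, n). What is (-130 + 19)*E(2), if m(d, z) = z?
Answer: -222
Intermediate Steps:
E(n) = n
(-130 + 19)*E(2) = (-130 + 19)*2 = -111*2 = -222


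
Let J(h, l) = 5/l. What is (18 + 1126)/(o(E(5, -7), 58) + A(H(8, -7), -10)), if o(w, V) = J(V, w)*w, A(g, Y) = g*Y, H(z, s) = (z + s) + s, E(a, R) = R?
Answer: 88/5 ≈ 17.600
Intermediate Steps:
H(z, s) = z + 2*s (H(z, s) = (s + z) + s = z + 2*s)
A(g, Y) = Y*g
o(w, V) = 5 (o(w, V) = (5/w)*w = 5)
(18 + 1126)/(o(E(5, -7), 58) + A(H(8, -7), -10)) = (18 + 1126)/(5 - 10*(8 + 2*(-7))) = 1144/(5 - 10*(8 - 14)) = 1144/(5 - 10*(-6)) = 1144/(5 + 60) = 1144/65 = 1144*(1/65) = 88/5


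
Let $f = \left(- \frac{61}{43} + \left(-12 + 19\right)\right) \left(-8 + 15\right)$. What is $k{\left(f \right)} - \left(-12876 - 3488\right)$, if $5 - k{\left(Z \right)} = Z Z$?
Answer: $\frac{27443881}{1849} \approx 14843.0$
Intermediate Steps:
$f = \frac{1680}{43}$ ($f = \left(\left(-61\right) \frac{1}{43} + 7\right) 7 = \left(- \frac{61}{43} + 7\right) 7 = \frac{240}{43} \cdot 7 = \frac{1680}{43} \approx 39.07$)
$k{\left(Z \right)} = 5 - Z^{2}$ ($k{\left(Z \right)} = 5 - Z Z = 5 - Z^{2}$)
$k{\left(f \right)} - \left(-12876 - 3488\right) = \left(5 - \left(\frac{1680}{43}\right)^{2}\right) - \left(-12876 - 3488\right) = \left(5 - \frac{2822400}{1849}\right) - \left(-12876 - 3488\right) = \left(5 - \frac{2822400}{1849}\right) - -16364 = - \frac{2813155}{1849} + 16364 = \frac{27443881}{1849}$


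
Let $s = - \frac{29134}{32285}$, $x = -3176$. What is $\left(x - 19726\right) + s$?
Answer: $- \frac{739420204}{32285} \approx -22903.0$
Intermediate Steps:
$s = - \frac{29134}{32285}$ ($s = \left(-29134\right) \frac{1}{32285} = - \frac{29134}{32285} \approx -0.9024$)
$\left(x - 19726\right) + s = \left(-3176 - 19726\right) - \frac{29134}{32285} = -22902 - \frac{29134}{32285} = - \frac{739420204}{32285}$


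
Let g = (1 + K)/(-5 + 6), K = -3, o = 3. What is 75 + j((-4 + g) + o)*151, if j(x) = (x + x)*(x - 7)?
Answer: 9135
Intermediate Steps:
g = -2 (g = (1 - 3)/(-5 + 6) = -2/1 = -2*1 = -2)
j(x) = 2*x*(-7 + x) (j(x) = (2*x)*(-7 + x) = 2*x*(-7 + x))
75 + j((-4 + g) + o)*151 = 75 + (2*((-4 - 2) + 3)*(-7 + ((-4 - 2) + 3)))*151 = 75 + (2*(-6 + 3)*(-7 + (-6 + 3)))*151 = 75 + (2*(-3)*(-7 - 3))*151 = 75 + (2*(-3)*(-10))*151 = 75 + 60*151 = 75 + 9060 = 9135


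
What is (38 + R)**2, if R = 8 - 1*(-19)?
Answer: 4225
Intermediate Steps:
R = 27 (R = 8 + 19 = 27)
(38 + R)**2 = (38 + 27)**2 = 65**2 = 4225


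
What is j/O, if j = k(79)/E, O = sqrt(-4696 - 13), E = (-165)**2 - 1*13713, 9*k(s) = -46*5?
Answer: 115*I*sqrt(4709)/286326036 ≈ 2.7561e-5*I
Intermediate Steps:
k(s) = -230/9 (k(s) = (-46*5)/9 = (1/9)*(-230) = -230/9)
E = 13512 (E = 27225 - 13713 = 13512)
O = I*sqrt(4709) (O = sqrt(-4709) = I*sqrt(4709) ≈ 68.622*I)
j = -115/60804 (j = -230/9/13512 = -230/9*1/13512 = -115/60804 ≈ -0.0018913)
j/O = -115*(-I*sqrt(4709)/4709)/60804 = -(-115)*I*sqrt(4709)/286326036 = 115*I*sqrt(4709)/286326036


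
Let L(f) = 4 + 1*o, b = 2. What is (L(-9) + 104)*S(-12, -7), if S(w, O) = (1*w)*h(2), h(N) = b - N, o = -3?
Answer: 0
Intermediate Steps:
h(N) = 2 - N
L(f) = 1 (L(f) = 4 + 1*(-3) = 4 - 3 = 1)
S(w, O) = 0 (S(w, O) = (1*w)*(2 - 1*2) = w*(2 - 2) = w*0 = 0)
(L(-9) + 104)*S(-12, -7) = (1 + 104)*0 = 105*0 = 0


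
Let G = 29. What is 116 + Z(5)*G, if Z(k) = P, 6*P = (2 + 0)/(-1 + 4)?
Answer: 1073/9 ≈ 119.22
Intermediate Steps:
P = 1/9 (P = ((2 + 0)/(-1 + 4))/6 = (2/3)/6 = (2*(1/3))/6 = (1/6)*(2/3) = 1/9 ≈ 0.11111)
Z(k) = 1/9
116 + Z(5)*G = 116 + (1/9)*29 = 116 + 29/9 = 1073/9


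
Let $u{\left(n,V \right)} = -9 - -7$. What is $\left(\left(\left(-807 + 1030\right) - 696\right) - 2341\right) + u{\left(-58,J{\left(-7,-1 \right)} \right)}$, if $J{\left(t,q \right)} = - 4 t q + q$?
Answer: $-2816$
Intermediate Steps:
$J{\left(t,q \right)} = q - 4 q t$ ($J{\left(t,q \right)} = - 4 q t + q = q - 4 q t$)
$u{\left(n,V \right)} = -2$ ($u{\left(n,V \right)} = -9 + 7 = -2$)
$\left(\left(\left(-807 + 1030\right) - 696\right) - 2341\right) + u{\left(-58,J{\left(-7,-1 \right)} \right)} = \left(\left(\left(-807 + 1030\right) - 696\right) - 2341\right) - 2 = \left(\left(223 - 696\right) - 2341\right) - 2 = \left(-473 - 2341\right) - 2 = -2814 - 2 = -2816$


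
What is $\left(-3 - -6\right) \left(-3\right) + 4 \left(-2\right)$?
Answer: $-17$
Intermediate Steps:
$\left(-3 - -6\right) \left(-3\right) + 4 \left(-2\right) = \left(-3 + 6\right) \left(-3\right) - 8 = 3 \left(-3\right) - 8 = -9 - 8 = -17$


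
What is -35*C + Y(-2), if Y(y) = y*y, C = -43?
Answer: 1509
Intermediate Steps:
Y(y) = y²
-35*C + Y(-2) = -35*(-43) + (-2)² = 1505 + 4 = 1509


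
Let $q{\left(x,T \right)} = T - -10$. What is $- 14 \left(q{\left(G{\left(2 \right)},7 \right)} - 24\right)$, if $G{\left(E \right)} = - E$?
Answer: $98$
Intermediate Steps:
$q{\left(x,T \right)} = 10 + T$ ($q{\left(x,T \right)} = T + 10 = 10 + T$)
$- 14 \left(q{\left(G{\left(2 \right)},7 \right)} - 24\right) = - 14 \left(\left(10 + 7\right) - 24\right) = - 14 \left(17 - 24\right) = \left(-14\right) \left(-7\right) = 98$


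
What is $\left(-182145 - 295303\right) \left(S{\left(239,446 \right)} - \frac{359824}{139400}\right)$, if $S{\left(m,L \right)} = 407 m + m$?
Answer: $- \frac{811232671220656}{17425} \approx -4.6556 \cdot 10^{10}$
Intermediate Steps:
$S{\left(m,L \right)} = 408 m$
$\left(-182145 - 295303\right) \left(S{\left(239,446 \right)} - \frac{359824}{139400}\right) = \left(-182145 - 295303\right) \left(408 \cdot 239 - \frac{359824}{139400}\right) = - 477448 \left(97512 - \frac{44978}{17425}\right) = \left(-477448\right) \frac{1699101622}{17425} = - \frac{811232671220656}{17425}$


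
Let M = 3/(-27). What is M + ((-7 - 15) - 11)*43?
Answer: -12772/9 ≈ -1419.1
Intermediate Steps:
M = -1/9 (M = 3*(-1/27) = -1/9 ≈ -0.11111)
M + ((-7 - 15) - 11)*43 = -1/9 + ((-7 - 15) - 11)*43 = -1/9 + (-22 - 11)*43 = -1/9 - 33*43 = -1/9 - 1419 = -12772/9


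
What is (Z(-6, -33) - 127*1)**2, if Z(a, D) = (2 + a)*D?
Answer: 25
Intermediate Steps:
Z(a, D) = D*(2 + a)
(Z(-6, -33) - 127*1)**2 = (-33*(2 - 6) - 127*1)**2 = (-33*(-4) - 127)**2 = (132 - 127)**2 = 5**2 = 25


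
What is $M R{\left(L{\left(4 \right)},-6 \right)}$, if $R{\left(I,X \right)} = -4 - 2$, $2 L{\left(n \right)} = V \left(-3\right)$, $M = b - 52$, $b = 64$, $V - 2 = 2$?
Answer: $-72$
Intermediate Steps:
$V = 4$ ($V = 2 + 2 = 4$)
$M = 12$ ($M = 64 - 52 = 12$)
$L{\left(n \right)} = -6$ ($L{\left(n \right)} = \frac{4 \left(-3\right)}{2} = \frac{1}{2} \left(-12\right) = -6$)
$R{\left(I,X \right)} = -6$
$M R{\left(L{\left(4 \right)},-6 \right)} = 12 \left(-6\right) = -72$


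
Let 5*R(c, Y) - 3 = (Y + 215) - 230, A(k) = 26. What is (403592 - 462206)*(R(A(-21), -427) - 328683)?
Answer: 96352858356/5 ≈ 1.9271e+10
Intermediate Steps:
R(c, Y) = -12/5 + Y/5 (R(c, Y) = ⅗ + ((Y + 215) - 230)/5 = ⅗ + ((215 + Y) - 230)/5 = ⅗ + (-15 + Y)/5 = ⅗ + (-3 + Y/5) = -12/5 + Y/5)
(403592 - 462206)*(R(A(-21), -427) - 328683) = (403592 - 462206)*((-12/5 + (⅕)*(-427)) - 328683) = -58614*((-12/5 - 427/5) - 328683) = -58614*(-439/5 - 328683) = -58614*(-1643854/5) = 96352858356/5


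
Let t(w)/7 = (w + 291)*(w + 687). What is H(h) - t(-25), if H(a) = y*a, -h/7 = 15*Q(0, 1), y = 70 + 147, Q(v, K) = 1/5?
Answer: -1237201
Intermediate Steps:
Q(v, K) = 1/5
y = 217
h = -21 (h = -105/5 = -7*3 = -21)
H(a) = 217*a
t(w) = 7*(291 + w)*(687 + w) (t(w) = 7*((w + 291)*(w + 687)) = 7*((291 + w)*(687 + w)) = 7*(291 + w)*(687 + w))
H(h) - t(-25) = 217*(-21) - (1399419 + 7*(-25)**2 + 6846*(-25)) = -4557 - (1399419 + 7*625 - 171150) = -4557 - (1399419 + 4375 - 171150) = -4557 - 1*1232644 = -4557 - 1232644 = -1237201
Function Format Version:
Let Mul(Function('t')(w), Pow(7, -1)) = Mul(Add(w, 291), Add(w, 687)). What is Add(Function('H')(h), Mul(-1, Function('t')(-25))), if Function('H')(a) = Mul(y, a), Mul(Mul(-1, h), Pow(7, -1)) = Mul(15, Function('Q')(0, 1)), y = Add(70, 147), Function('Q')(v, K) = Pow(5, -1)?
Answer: -1237201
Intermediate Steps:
Function('Q')(v, K) = Rational(1, 5)
y = 217
h = -21 (h = Mul(-7, Mul(15, Rational(1, 5))) = Mul(-7, 3) = -21)
Function('H')(a) = Mul(217, a)
Function('t')(w) = Mul(7, Add(291, w), Add(687, w)) (Function('t')(w) = Mul(7, Mul(Add(w, 291), Add(w, 687))) = Mul(7, Mul(Add(291, w), Add(687, w))) = Mul(7, Add(291, w), Add(687, w)))
Add(Function('H')(h), Mul(-1, Function('t')(-25))) = Add(Mul(217, -21), Mul(-1, Add(1399419, Mul(7, Pow(-25, 2)), Mul(6846, -25)))) = Add(-4557, Mul(-1, Add(1399419, Mul(7, 625), -171150))) = Add(-4557, Mul(-1, Add(1399419, 4375, -171150))) = Add(-4557, Mul(-1, 1232644)) = Add(-4557, -1232644) = -1237201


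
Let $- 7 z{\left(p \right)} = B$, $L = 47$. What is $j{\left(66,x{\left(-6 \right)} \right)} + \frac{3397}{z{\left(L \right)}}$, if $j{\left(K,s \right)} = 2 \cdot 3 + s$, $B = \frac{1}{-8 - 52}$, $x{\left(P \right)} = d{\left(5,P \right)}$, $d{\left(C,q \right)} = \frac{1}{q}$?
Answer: $\frac{8560475}{6} \approx 1.4267 \cdot 10^{6}$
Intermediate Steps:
$x{\left(P \right)} = \frac{1}{P}$
$B = - \frac{1}{60}$ ($B = \frac{1}{-60} = - \frac{1}{60} \approx -0.016667$)
$z{\left(p \right)} = \frac{1}{420}$ ($z{\left(p \right)} = \left(- \frac{1}{7}\right) \left(- \frac{1}{60}\right) = \frac{1}{420}$)
$j{\left(K,s \right)} = 6 + s$
$j{\left(66,x{\left(-6 \right)} \right)} + \frac{3397}{z{\left(L \right)}} = \left(6 + \frac{1}{-6}\right) + 3397 \frac{1}{\frac{1}{420}} = \left(6 - \frac{1}{6}\right) + 3397 \cdot 420 = \frac{35}{6} + 1426740 = \frac{8560475}{6}$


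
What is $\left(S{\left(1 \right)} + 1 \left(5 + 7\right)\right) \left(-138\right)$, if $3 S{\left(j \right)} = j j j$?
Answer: $-1702$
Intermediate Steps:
$S{\left(j \right)} = \frac{j^{3}}{3}$ ($S{\left(j \right)} = \frac{j j j}{3} = \frac{j^{2} j}{3} = \frac{j^{3}}{3}$)
$\left(S{\left(1 \right)} + 1 \left(5 + 7\right)\right) \left(-138\right) = \left(\frac{1^{3}}{3} + 1 \left(5 + 7\right)\right) \left(-138\right) = \left(\frac{1}{3} \cdot 1 + 1 \cdot 12\right) \left(-138\right) = \left(\frac{1}{3} + 12\right) \left(-138\right) = \frac{37}{3} \left(-138\right) = -1702$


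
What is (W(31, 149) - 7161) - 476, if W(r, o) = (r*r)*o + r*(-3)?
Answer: 135459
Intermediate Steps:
W(r, o) = -3*r + o*r**2 (W(r, o) = r**2*o - 3*r = o*r**2 - 3*r = -3*r + o*r**2)
(W(31, 149) - 7161) - 476 = (31*(-3 + 149*31) - 7161) - 476 = (31*(-3 + 4619) - 7161) - 476 = (31*4616 - 7161) - 476 = (143096 - 7161) - 476 = 135935 - 476 = 135459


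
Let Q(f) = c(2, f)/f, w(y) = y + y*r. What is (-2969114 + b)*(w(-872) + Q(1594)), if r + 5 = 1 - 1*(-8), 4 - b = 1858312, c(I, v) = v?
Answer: 21042732498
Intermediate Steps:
b = -1858308 (b = 4 - 1*1858312 = 4 - 1858312 = -1858308)
r = 4 (r = -5 + (1 - 1*(-8)) = -5 + (1 + 8) = -5 + 9 = 4)
w(y) = 5*y (w(y) = y + y*4 = y + 4*y = 5*y)
Q(f) = 1 (Q(f) = f/f = 1)
(-2969114 + b)*(w(-872) + Q(1594)) = (-2969114 - 1858308)*(5*(-872) + 1) = -4827422*(-4360 + 1) = -4827422*(-4359) = 21042732498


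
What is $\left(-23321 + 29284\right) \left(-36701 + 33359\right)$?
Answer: $-19928346$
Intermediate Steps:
$\left(-23321 + 29284\right) \left(-36701 + 33359\right) = 5963 \left(-3342\right) = -19928346$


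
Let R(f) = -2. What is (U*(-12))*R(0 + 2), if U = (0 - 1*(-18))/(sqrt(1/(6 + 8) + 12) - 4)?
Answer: -24192/55 - 5616*sqrt(14)/55 ≈ -821.91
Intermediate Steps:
U = 18/(-4 + 13*sqrt(14)/14) (U = (0 + 18)/(sqrt(1/14 + 12) - 4) = 18/(sqrt(1/14 + 12) - 4) = 18/(sqrt(169/14) - 4) = 18/(13*sqrt(14)/14 - 4) = 18/(-4 + 13*sqrt(14)/14) ≈ -34.246)
(U*(-12))*R(0 + 2) = ((-1008/55 - 234*sqrt(14)/55)*(-12))*(-2) = (12096/55 + 2808*sqrt(14)/55)*(-2) = -24192/55 - 5616*sqrt(14)/55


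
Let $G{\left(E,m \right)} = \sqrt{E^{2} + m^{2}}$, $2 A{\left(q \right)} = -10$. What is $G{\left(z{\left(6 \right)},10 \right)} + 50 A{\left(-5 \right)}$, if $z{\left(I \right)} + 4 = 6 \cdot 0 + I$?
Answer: $-250 + 2 \sqrt{26} \approx -239.8$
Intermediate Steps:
$A{\left(q \right)} = -5$ ($A{\left(q \right)} = \frac{1}{2} \left(-10\right) = -5$)
$z{\left(I \right)} = -4 + I$ ($z{\left(I \right)} = -4 + \left(6 \cdot 0 + I\right) = -4 + \left(0 + I\right) = -4 + I$)
$G{\left(z{\left(6 \right)},10 \right)} + 50 A{\left(-5 \right)} = \sqrt{\left(-4 + 6\right)^{2} + 10^{2}} + 50 \left(-5\right) = \sqrt{2^{2} + 100} - 250 = \sqrt{4 + 100} - 250 = \sqrt{104} - 250 = 2 \sqrt{26} - 250 = -250 + 2 \sqrt{26}$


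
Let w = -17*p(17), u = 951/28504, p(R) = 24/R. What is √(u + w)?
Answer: 3*I*√540899030/14252 ≈ 4.8956*I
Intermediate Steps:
u = 951/28504 (u = 951*(1/28504) = 951/28504 ≈ 0.033364)
w = -24 (w = -408/17 = -17*24/17 = -24)
√(u + w) = √(951/28504 - 24) = √(-683145/28504) = 3*I*√540899030/14252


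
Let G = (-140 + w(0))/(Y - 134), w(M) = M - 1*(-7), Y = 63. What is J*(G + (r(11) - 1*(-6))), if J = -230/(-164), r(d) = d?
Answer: 77050/2911 ≈ 26.469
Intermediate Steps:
w(M) = 7 + M (w(M) = M + 7 = 7 + M)
G = 133/71 (G = (-140 + (7 + 0))/(63 - 134) = (-140 + 7)/(-71) = -133*(-1/71) = 133/71 ≈ 1.8732)
J = 115/82 (J = -230*(-1/164) = 115/82 ≈ 1.4024)
J*(G + (r(11) - 1*(-6))) = 115*(133/71 + (11 - 1*(-6)))/82 = 115*(133/71 + (11 + 6))/82 = 115*(133/71 + 17)/82 = (115/82)*(1340/71) = 77050/2911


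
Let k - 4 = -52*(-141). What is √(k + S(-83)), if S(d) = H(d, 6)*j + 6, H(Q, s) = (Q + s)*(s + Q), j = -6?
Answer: 2*I*√7058 ≈ 168.02*I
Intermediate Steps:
k = 7336 (k = 4 - 52*(-141) = 4 + 7332 = 7336)
H(Q, s) = (Q + s)² (H(Q, s) = (Q + s)*(Q + s) = (Q + s)²)
S(d) = 6 - 6*(6 + d)² (S(d) = (d + 6)²*(-6) + 6 = (6 + d)²*(-6) + 6 = -6*(6 + d)² + 6 = 6 - 6*(6 + d)²)
√(k + S(-83)) = √(7336 + (6 - 6*(6 - 83)²)) = √(7336 + (6 - 6*(-77)²)) = √(7336 + (6 - 6*5929)) = √(7336 + (6 - 35574)) = √(7336 - 35568) = √(-28232) = 2*I*√7058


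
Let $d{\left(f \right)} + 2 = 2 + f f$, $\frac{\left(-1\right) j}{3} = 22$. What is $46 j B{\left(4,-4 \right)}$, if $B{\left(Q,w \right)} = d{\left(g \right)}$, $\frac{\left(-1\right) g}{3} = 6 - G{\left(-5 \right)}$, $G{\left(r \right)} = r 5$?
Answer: $-26258364$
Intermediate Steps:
$j = -66$ ($j = \left(-3\right) 22 = -66$)
$G{\left(r \right)} = 5 r$
$g = -93$ ($g = - 3 \left(6 - 5 \left(-5\right)\right) = - 3 \left(6 - -25\right) = - 3 \left(6 + 25\right) = \left(-3\right) 31 = -93$)
$d{\left(f \right)} = f^{2}$ ($d{\left(f \right)} = -2 + \left(2 + f f\right) = -2 + \left(2 + f^{2}\right) = f^{2}$)
$B{\left(Q,w \right)} = 8649$ ($B{\left(Q,w \right)} = \left(-93\right)^{2} = 8649$)
$46 j B{\left(4,-4 \right)} = 46 \left(-66\right) 8649 = \left(-3036\right) 8649 = -26258364$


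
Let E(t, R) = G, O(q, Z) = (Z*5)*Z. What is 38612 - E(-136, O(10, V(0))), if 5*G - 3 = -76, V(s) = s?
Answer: 193133/5 ≈ 38627.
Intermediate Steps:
O(q, Z) = 5*Z² (O(q, Z) = (5*Z)*Z = 5*Z²)
G = -73/5 (G = ⅗ + (⅕)*(-76) = ⅗ - 76/5 = -73/5 ≈ -14.600)
E(t, R) = -73/5
38612 - E(-136, O(10, V(0))) = 38612 - 1*(-73/5) = 38612 + 73/5 = 193133/5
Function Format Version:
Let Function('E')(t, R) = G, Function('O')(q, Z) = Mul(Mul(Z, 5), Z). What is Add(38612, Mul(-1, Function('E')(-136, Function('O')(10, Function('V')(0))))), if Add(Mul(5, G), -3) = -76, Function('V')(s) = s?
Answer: Rational(193133, 5) ≈ 38627.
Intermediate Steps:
Function('O')(q, Z) = Mul(5, Pow(Z, 2)) (Function('O')(q, Z) = Mul(Mul(5, Z), Z) = Mul(5, Pow(Z, 2)))
G = Rational(-73, 5) (G = Add(Rational(3, 5), Mul(Rational(1, 5), -76)) = Add(Rational(3, 5), Rational(-76, 5)) = Rational(-73, 5) ≈ -14.600)
Function('E')(t, R) = Rational(-73, 5)
Add(38612, Mul(-1, Function('E')(-136, Function('O')(10, Function('V')(0))))) = Add(38612, Mul(-1, Rational(-73, 5))) = Add(38612, Rational(73, 5)) = Rational(193133, 5)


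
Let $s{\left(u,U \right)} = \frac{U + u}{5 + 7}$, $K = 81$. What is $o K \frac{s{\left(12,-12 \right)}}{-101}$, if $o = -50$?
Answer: $0$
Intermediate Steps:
$s{\left(u,U \right)} = \frac{U}{12} + \frac{u}{12}$ ($s{\left(u,U \right)} = \frac{U + u}{12} = \left(U + u\right) \frac{1}{12} = \frac{U}{12} + \frac{u}{12}$)
$o K \frac{s{\left(12,-12 \right)}}{-101} = \left(-50\right) 81 \frac{\frac{1}{12} \left(-12\right) + \frac{1}{12} \cdot 12}{-101} = - 4050 \left(-1 + 1\right) \left(- \frac{1}{101}\right) = - 4050 \cdot 0 \left(- \frac{1}{101}\right) = \left(-4050\right) 0 = 0$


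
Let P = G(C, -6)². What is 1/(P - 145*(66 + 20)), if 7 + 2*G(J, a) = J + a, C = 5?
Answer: -1/12454 ≈ -8.0295e-5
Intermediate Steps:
G(J, a) = -7/2 + J/2 + a/2 (G(J, a) = -7/2 + (J + a)/2 = -7/2 + (J/2 + a/2) = -7/2 + J/2 + a/2)
P = 16 (P = (-7/2 + (½)*5 + (½)*(-6))² = (-7/2 + 5/2 - 3)² = (-4)² = 16)
1/(P - 145*(66 + 20)) = 1/(16 - 145*(66 + 20)) = 1/(16 - 145*86) = 1/(16 - 12470) = 1/(-12454) = -1/12454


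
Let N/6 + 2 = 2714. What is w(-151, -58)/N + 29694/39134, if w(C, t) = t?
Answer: 120227749/159197112 ≈ 0.75521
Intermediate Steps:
N = 16272 (N = -12 + 6*2714 = -12 + 16284 = 16272)
w(-151, -58)/N + 29694/39134 = -58/16272 + 29694/39134 = -58*1/16272 + 29694*(1/39134) = -29/8136 + 14847/19567 = 120227749/159197112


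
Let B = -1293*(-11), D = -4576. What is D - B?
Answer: -18799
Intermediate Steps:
B = 14223
D - B = -4576 - 1*14223 = -4576 - 14223 = -18799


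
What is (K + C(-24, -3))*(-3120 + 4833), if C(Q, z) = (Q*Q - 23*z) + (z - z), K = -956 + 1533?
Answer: 2093286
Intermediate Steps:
K = 577
C(Q, z) = Q**2 - 23*z (C(Q, z) = (Q**2 - 23*z) + 0 = Q**2 - 23*z)
(K + C(-24, -3))*(-3120 + 4833) = (577 + ((-24)**2 - 23*(-3)))*(-3120 + 4833) = (577 + (576 + 69))*1713 = (577 + 645)*1713 = 1222*1713 = 2093286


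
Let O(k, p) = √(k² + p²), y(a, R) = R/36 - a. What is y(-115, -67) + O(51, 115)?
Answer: 4073/36 + √15826 ≈ 238.94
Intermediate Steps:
y(a, R) = -a + R/36 (y(a, R) = R*(1/36) - a = R/36 - a = -a + R/36)
y(-115, -67) + O(51, 115) = (-1*(-115) + (1/36)*(-67)) + √(51² + 115²) = (115 - 67/36) + √(2601 + 13225) = 4073/36 + √15826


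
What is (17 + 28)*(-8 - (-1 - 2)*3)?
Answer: 45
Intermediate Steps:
(17 + 28)*(-8 - (-1 - 2)*3) = 45*(-8 - (-3)*3) = 45*(-8 - 1*(-9)) = 45*(-8 + 9) = 45*1 = 45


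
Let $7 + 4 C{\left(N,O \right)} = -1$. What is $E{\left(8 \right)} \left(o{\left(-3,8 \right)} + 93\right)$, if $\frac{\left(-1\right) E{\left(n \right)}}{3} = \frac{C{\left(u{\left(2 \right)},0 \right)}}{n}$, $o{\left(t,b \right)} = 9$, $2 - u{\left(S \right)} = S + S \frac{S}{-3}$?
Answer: $\frac{153}{2} \approx 76.5$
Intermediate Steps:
$u{\left(S \right)} = 2 - S + \frac{S^{2}}{3}$ ($u{\left(S \right)} = 2 - \left(S + S \frac{S}{-3}\right) = 2 - \left(S + S S \left(- \frac{1}{3}\right)\right) = 2 - \left(S + S \left(- \frac{S}{3}\right)\right) = 2 - \left(S - \frac{S^{2}}{3}\right) = 2 + \left(- S + \frac{S^{2}}{3}\right) = 2 - S + \frac{S^{2}}{3}$)
$C{\left(N,O \right)} = -2$ ($C{\left(N,O \right)} = - \frac{7}{4} + \frac{1}{4} \left(-1\right) = - \frac{7}{4} - \frac{1}{4} = -2$)
$E{\left(n \right)} = \frac{6}{n}$ ($E{\left(n \right)} = - 3 \left(- \frac{2}{n}\right) = \frac{6}{n}$)
$E{\left(8 \right)} \left(o{\left(-3,8 \right)} + 93\right) = \frac{6}{8} \left(9 + 93\right) = 6 \cdot \frac{1}{8} \cdot 102 = \frac{3}{4} \cdot 102 = \frac{153}{2}$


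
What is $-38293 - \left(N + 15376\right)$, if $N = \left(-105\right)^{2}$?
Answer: $-64694$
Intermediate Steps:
$N = 11025$
$-38293 - \left(N + 15376\right) = -38293 - \left(11025 + 15376\right) = -38293 - 26401 = -64694$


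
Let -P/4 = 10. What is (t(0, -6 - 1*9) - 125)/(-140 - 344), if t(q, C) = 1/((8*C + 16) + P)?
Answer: 18001/69696 ≈ 0.25828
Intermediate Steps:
P = -40 (P = -4*10 = -40)
t(q, C) = 1/(-24 + 8*C) (t(q, C) = 1/((8*C + 16) - 40) = 1/((16 + 8*C) - 40) = 1/(-24 + 8*C))
(t(0, -6 - 1*9) - 125)/(-140 - 344) = (1/(8*(-3 + (-6 - 1*9))) - 125)/(-140 - 344) = (1/(8*(-3 + (-6 - 9))) - 125)/(-484) = (1/(8*(-3 - 15)) - 125)*(-1/484) = ((⅛)/(-18) - 125)*(-1/484) = ((⅛)*(-1/18) - 125)*(-1/484) = (-1/144 - 125)*(-1/484) = -18001/144*(-1/484) = 18001/69696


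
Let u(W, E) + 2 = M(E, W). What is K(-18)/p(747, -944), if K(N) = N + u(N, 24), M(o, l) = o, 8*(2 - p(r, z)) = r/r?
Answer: 32/15 ≈ 2.1333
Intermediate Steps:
p(r, z) = 15/8 (p(r, z) = 2 - r/(8*r) = 2 - 1/8*1 = 2 - 1/8 = 15/8)
u(W, E) = -2 + E
K(N) = 22 + N (K(N) = N + (-2 + 24) = N + 22 = 22 + N)
K(-18)/p(747, -944) = (22 - 18)/(15/8) = 4*(8/15) = 32/15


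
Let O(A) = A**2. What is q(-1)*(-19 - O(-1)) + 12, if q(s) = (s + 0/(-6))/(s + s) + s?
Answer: 22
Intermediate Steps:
q(s) = 1/2 + s (q(s) = (s + 0*(-1/6))/((2*s)) + s = (s + 0)*(1/(2*s)) + s = s*(1/(2*s)) + s = 1/2 + s)
q(-1)*(-19 - O(-1)) + 12 = (1/2 - 1)*(-19 - 1*(-1)**2) + 12 = -(-19 - 1*1)/2 + 12 = -(-19 - 1)/2 + 12 = -1/2*(-20) + 12 = 10 + 12 = 22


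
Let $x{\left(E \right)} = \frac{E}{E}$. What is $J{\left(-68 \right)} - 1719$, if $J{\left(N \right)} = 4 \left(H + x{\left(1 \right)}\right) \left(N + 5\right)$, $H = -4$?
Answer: $-963$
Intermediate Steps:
$x{\left(E \right)} = 1$
$J{\left(N \right)} = -60 - 12 N$ ($J{\left(N \right)} = 4 \left(-4 + 1\right) \left(N + 5\right) = 4 \left(-3\right) \left(5 + N\right) = - 12 \left(5 + N\right) = -60 - 12 N$)
$J{\left(-68 \right)} - 1719 = \left(-60 - -816\right) - 1719 = \left(-60 + 816\right) - 1719 = 756 - 1719 = -963$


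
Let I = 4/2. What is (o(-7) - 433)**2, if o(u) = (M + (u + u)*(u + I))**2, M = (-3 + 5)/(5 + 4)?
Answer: 132751651201/6561 ≈ 2.0233e+7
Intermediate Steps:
I = 2 (I = 4*(1/2) = 2)
M = 2/9 ≈ 0.22222
o(u) = (2/9 + 2*u*(2 + u))**2 (o(u) = (2/9 + (u + u)*(u + 2))**2 = (2/9 + (2*u)*(2 + u))**2 = (2/9 + 2*u*(2 + u))**2)
(o(-7) - 433)**2 = (4*(1 + 9*(-7)**2 + 18*(-7))**2/81 - 433)**2 = (4*(1 + 9*49 - 126)**2/81 - 433)**2 = (4*(1 + 441 - 126)**2/81 - 433)**2 = ((4/81)*316**2 - 433)**2 = ((4/81)*99856 - 433)**2 = (399424/81 - 433)**2 = (364351/81)**2 = 132751651201/6561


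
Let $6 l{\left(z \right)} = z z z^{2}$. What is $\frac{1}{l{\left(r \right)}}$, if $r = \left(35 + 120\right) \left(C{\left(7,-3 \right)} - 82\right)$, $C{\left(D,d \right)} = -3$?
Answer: $\frac{6}{30130233375390625} \approx 1.9914 \cdot 10^{-16}$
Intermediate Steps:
$r = -13175$ ($r = \left(35 + 120\right) \left(-3 - 82\right) = 155 \left(-85\right) = -13175$)
$l{\left(z \right)} = \frac{z^{4}}{6}$ ($l{\left(z \right)} = \frac{z z z^{2}}{6} = \frac{z^{2} z^{2}}{6} = \frac{z^{4}}{6}$)
$\frac{1}{l{\left(r \right)}} = \frac{1}{\frac{1}{6} \left(-13175\right)^{4}} = \frac{1}{\frac{1}{6} \cdot 30130233375390625} = \frac{1}{\frac{30130233375390625}{6}} = \frac{6}{30130233375390625}$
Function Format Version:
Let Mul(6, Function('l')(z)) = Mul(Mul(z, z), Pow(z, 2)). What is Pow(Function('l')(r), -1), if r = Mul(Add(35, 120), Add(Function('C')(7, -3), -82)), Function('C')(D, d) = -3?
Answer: Rational(6, 30130233375390625) ≈ 1.9914e-16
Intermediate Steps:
r = -13175 (r = Mul(Add(35, 120), Add(-3, -82)) = Mul(155, -85) = -13175)
Function('l')(z) = Mul(Rational(1, 6), Pow(z, 4)) (Function('l')(z) = Mul(Rational(1, 6), Mul(Mul(z, z), Pow(z, 2))) = Mul(Rational(1, 6), Mul(Pow(z, 2), Pow(z, 2))) = Mul(Rational(1, 6), Pow(z, 4)))
Pow(Function('l')(r), -1) = Pow(Mul(Rational(1, 6), Pow(-13175, 4)), -1) = Pow(Mul(Rational(1, 6), 30130233375390625), -1) = Pow(Rational(30130233375390625, 6), -1) = Rational(6, 30130233375390625)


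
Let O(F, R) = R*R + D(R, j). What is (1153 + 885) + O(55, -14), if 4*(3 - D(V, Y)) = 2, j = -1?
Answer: 4473/2 ≈ 2236.5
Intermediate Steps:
D(V, Y) = 5/2 (D(V, Y) = 3 - ¼*2 = 3 - ½ = 5/2)
O(F, R) = 5/2 + R² (O(F, R) = R*R + 5/2 = R² + 5/2 = 5/2 + R²)
(1153 + 885) + O(55, -14) = (1153 + 885) + (5/2 + (-14)²) = 2038 + (5/2 + 196) = 2038 + 397/2 = 4473/2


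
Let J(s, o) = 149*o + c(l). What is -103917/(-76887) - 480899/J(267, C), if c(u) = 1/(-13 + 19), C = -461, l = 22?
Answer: 88225637813/10562556657 ≈ 8.3527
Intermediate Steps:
c(u) = 1/6
J(s, o) = 1/6 + 149*o (J(s, o) = 149*o + 1/6 = 1/6 + 149*o)
-103917/(-76887) - 480899/J(267, C) = -103917/(-76887) - 480899/(1/6 + 149*(-461)) = -103917*(-1/76887) - 480899/(1/6 - 68689) = 34639/25629 - 480899/(-412133/6) = 34639/25629 - 480899*(-6/412133) = 34639/25629 + 2885394/412133 = 88225637813/10562556657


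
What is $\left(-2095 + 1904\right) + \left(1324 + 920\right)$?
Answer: $2053$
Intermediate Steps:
$\left(-2095 + 1904\right) + \left(1324 + 920\right) = -191 + 2244 = 2053$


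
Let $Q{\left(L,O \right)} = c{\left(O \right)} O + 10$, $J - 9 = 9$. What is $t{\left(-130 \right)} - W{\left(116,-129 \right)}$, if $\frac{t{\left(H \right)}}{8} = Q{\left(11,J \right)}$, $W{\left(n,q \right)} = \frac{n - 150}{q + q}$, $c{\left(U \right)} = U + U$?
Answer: $\frac{679039}{129} \approx 5263.9$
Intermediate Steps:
$c{\left(U \right)} = 2 U$
$J = 18$ ($J = 9 + 9 = 18$)
$W{\left(n,q \right)} = \frac{-150 + n}{2 q}$
$Q{\left(L,O \right)} = 10 + 2 O^{2}$ ($Q{\left(L,O \right)} = 2 O O + 10 = 2 O^{2} + 10 = 10 + 2 O^{2}$)
$t{\left(H \right)} = 5264$ ($t{\left(H \right)} = 8 \left(10 + 2 \cdot 18^{2}\right) = 8 \left(10 + 2 \cdot 324\right) = 8 \left(10 + 648\right) = 8 \cdot 658 = 5264$)
$t{\left(-130 \right)} - W{\left(116,-129 \right)} = 5264 - \frac{-150 + 116}{2 \left(-129\right)} = 5264 - \frac{1}{2} \left(- \frac{1}{129}\right) \left(-34\right) = 5264 - \frac{17}{129} = \frac{679039}{129}$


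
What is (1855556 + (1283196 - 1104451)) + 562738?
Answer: 2597039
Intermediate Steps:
(1855556 + (1283196 - 1104451)) + 562738 = (1855556 + 178745) + 562738 = 2034301 + 562738 = 2597039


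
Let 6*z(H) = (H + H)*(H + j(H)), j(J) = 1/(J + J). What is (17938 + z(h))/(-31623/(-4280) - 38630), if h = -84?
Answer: -260525740/495914331 ≈ -0.52534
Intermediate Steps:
j(J) = 1/(2*J)
z(H) = H*(H + 1/(2*H))/3 (z(H) = ((H + H)*(H + 1/(2*H)))/6 = ((2*H)*(H + 1/(2*H)))/6 = (2*H*(H + 1/(2*H)))/6 = H*(H + 1/(2*H))/3)
(17938 + z(h))/(-31623/(-4280) - 38630) = (17938 + (⅙ + (⅓)*(-84)²))/(-31623/(-4280) - 38630) = (17938 + (⅙ + (⅓)*7056))/(-31623*(-1/4280) - 38630) = (17938 + (⅙ + 2352))/(31623/4280 - 38630) = (17938 + 14113/6)/(-165304777/4280) = (121741/6)*(-4280/165304777) = -260525740/495914331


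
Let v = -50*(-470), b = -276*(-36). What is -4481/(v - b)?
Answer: -4481/13564 ≈ -0.33036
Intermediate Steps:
b = 9936
v = 23500
-4481/(v - b) = -4481/(23500 - 1*9936) = -4481/(23500 - 9936) = -4481/13564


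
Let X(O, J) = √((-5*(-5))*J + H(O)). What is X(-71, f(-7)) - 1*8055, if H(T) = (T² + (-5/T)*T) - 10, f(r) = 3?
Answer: -8055 + √5101 ≈ -7983.6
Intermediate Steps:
H(T) = -15 + T² (H(T) = (T² - 5) - 10 = (-5 + T²) - 10 = -15 + T²)
X(O, J) = √(-15 + O² + 25*J) (X(O, J) = √((-5*(-5))*J + (-15 + O²)) = √(25*J + (-15 + O²)) = √(-15 + O² + 25*J))
X(-71, f(-7)) - 1*8055 = √(-15 + (-71)² + 25*3) - 1*8055 = √(-15 + 5041 + 75) - 8055 = √5101 - 8055 = -8055 + √5101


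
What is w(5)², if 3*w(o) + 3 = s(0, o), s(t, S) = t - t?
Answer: 1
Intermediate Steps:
s(t, S) = 0
w(o) = -1 (w(o) = -1 + (⅓)*0 = -1 + 0 = -1)
w(5)² = (-1)² = 1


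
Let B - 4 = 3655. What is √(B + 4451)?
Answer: √8110 ≈ 90.056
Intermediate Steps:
B = 3659 (B = 4 + 3655 = 3659)
√(B + 4451) = √(3659 + 4451) = √8110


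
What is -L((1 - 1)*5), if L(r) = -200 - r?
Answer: 200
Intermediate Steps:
-L((1 - 1)*5) = -(-200 - (1 - 1)*5) = -(-200 - 0*5) = -(-200 - 1*0) = -(-200 + 0) = -1*(-200) = 200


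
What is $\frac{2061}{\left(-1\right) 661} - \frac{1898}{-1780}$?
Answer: $- \frac{1207001}{588290} \approx -2.0517$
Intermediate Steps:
$\frac{2061}{\left(-1\right) 661} - \frac{1898}{-1780} = \frac{2061}{-661} - - \frac{949}{890} = 2061 \left(- \frac{1}{661}\right) + \frac{949}{890} = - \frac{2061}{661} + \frac{949}{890} = - \frac{1207001}{588290}$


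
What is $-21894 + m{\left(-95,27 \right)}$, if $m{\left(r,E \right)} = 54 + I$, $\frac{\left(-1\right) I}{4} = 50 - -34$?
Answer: $-22176$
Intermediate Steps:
$I = -336$ ($I = - 4 \left(50 - -34\right) = - 4 \left(50 + 34\right) = \left(-4\right) 84 = -336$)
$m{\left(r,E \right)} = -282$ ($m{\left(r,E \right)} = 54 - 336 = -282$)
$-21894 + m{\left(-95,27 \right)} = -21894 - 282 = -22176$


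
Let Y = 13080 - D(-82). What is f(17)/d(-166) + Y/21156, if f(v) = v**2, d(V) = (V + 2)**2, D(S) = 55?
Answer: 2173381/3469584 ≈ 0.62641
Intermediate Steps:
d(V) = (2 + V)**2
Y = 13025 (Y = 13080 - 1*55 = 13080 - 55 = 13025)
f(17)/d(-166) + Y/21156 = 17**2/((2 - 166)**2) + 13025/21156 = 289/((-164)**2) + 13025*(1/21156) = 289/26896 + 13025/21156 = 2173381/3469584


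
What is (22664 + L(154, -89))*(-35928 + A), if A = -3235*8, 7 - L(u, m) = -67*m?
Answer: -1032688064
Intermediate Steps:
L(u, m) = 7 + 67*m (L(u, m) = 7 - (-67)*m = 7 + 67*m)
A = -25880
(22664 + L(154, -89))*(-35928 + A) = (22664 + (7 + 67*(-89)))*(-35928 - 25880) = (22664 + (7 - 5963))*(-61808) = (22664 - 5956)*(-61808) = 16708*(-61808) = -1032688064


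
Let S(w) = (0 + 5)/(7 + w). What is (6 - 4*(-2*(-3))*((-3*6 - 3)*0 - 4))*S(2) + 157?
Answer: 641/3 ≈ 213.67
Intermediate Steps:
S(w) = 5/(7 + w)
(6 - 4*(-2*(-3))*((-3*6 - 3)*0 - 4))*S(2) + 157 = (6 - 4*(-2*(-3))*((-3*6 - 3)*0 - 4))*(5/(7 + 2)) + 157 = (6 - 24*((-18 - 3)*0 - 4))*(5/9) + 157 = (6 - 24*(-21*0 - 4))*(5*(1/9)) + 157 = (6 - 24*(0 - 4))*(5/9) + 157 = (6 - 24*(-4))*(5/9) + 157 = (6 - 4*(-24))*(5/9) + 157 = (6 + 96)*(5/9) + 157 = 102*(5/9) + 157 = 170/3 + 157 = 641/3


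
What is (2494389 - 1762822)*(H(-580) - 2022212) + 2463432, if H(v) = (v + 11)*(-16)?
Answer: -1472720916804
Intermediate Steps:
H(v) = -176 - 16*v (H(v) = (11 + v)*(-16) = -176 - 16*v)
(2494389 - 1762822)*(H(-580) - 2022212) + 2463432 = (2494389 - 1762822)*((-176 - 16*(-580)) - 2022212) + 2463432 = 731567*((-176 + 9280) - 2022212) + 2463432 = 731567*(9104 - 2022212) + 2463432 = 731567*(-2013108) + 2463432 = -1472723380236 + 2463432 = -1472720916804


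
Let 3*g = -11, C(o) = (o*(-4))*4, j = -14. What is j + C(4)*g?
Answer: 662/3 ≈ 220.67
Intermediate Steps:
C(o) = -16*o (C(o) = -4*o*4 = -16*o)
g = -11/3 (g = (⅓)*(-11) = -11/3 ≈ -3.6667)
j + C(4)*g = -14 - 16*4*(-11/3) = -14 - 64*(-11/3) = -14 + 704/3 = 662/3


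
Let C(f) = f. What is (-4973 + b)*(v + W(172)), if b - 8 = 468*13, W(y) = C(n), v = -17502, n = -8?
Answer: -19593690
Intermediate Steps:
W(y) = -8
b = 6092 (b = 8 + 468*13 = 8 + 6084 = 6092)
(-4973 + b)*(v + W(172)) = (-4973 + 6092)*(-17502 - 8) = 1119*(-17510) = -19593690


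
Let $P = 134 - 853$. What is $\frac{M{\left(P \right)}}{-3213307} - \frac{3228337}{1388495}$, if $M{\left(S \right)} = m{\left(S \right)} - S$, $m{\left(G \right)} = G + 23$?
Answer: $- \frac{451029122428}{193985247955} \approx -2.3251$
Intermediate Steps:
$m{\left(G \right)} = 23 + G$
$P = -719$
$M{\left(S \right)} = 23$ ($M{\left(S \right)} = \left(23 + S\right) - S = 23$)
$\frac{M{\left(P \right)}}{-3213307} - \frac{3228337}{1388495} = \frac{23}{-3213307} - \frac{3228337}{1388495} = 23 \left(- \frac{1}{3213307}\right) - \frac{3228337}{1388495} = - \frac{1}{139709} - \frac{3228337}{1388495} = - \frac{451029122428}{193985247955}$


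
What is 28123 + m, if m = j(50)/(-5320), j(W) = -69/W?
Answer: 7480718069/266000 ≈ 28123.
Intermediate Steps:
m = 69/266000 (m = -69/50/(-5320) = -69*1/50*(-1/5320) = -69/50*(-1/5320) = 69/266000 ≈ 0.00025940)
28123 + m = 28123 + 69/266000 = 7480718069/266000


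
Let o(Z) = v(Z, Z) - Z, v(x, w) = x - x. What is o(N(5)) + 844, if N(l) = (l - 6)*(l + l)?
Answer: 854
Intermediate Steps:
v(x, w) = 0
N(l) = 2*l*(-6 + l) (N(l) = (-6 + l)*(2*l) = 2*l*(-6 + l))
o(Z) = -Z (o(Z) = 0 - Z = -Z)
o(N(5)) + 844 = -2*5*(-6 + 5) + 844 = -2*5*(-1) + 844 = -1*(-10) + 844 = 10 + 844 = 854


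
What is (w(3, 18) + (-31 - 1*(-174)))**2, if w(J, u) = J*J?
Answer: 23104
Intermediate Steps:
w(J, u) = J**2
(w(3, 18) + (-31 - 1*(-174)))**2 = (3**2 + (-31 - 1*(-174)))**2 = (9 + (-31 + 174))**2 = (9 + 143)**2 = 152**2 = 23104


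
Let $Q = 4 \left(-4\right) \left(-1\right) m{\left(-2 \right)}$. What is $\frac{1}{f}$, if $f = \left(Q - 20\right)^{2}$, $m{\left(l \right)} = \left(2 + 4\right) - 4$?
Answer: $\frac{1}{144} \approx 0.0069444$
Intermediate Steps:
$m{\left(l \right)} = 2$ ($m{\left(l \right)} = 6 - 4 = 2$)
$Q = 32$ ($Q = 4 \left(-4\right) \left(-1\right) 2 = \left(-16\right) \left(-1\right) 2 = 16 \cdot 2 = 32$)
$f = 144$ ($f = \left(32 - 20\right)^{2} = 12^{2} = 144$)
$\frac{1}{f} = \frac{1}{144}$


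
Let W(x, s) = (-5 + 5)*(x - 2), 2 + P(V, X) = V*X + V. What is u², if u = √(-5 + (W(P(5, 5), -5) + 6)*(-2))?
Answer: -17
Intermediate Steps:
P(V, X) = -2 + V + V*X (P(V, X) = -2 + (V*X + V) = -2 + (V + V*X) = -2 + V + V*X)
W(x, s) = 0 (W(x, s) = 0*(-2 + x) = 0)
u = I*√17 (u = √(-5 + (0 + 6)*(-2)) = √(-5 + 6*(-2)) = √(-5 - 12) = √(-17) = I*√17 ≈ 4.1231*I)
u² = (I*√17)² = -17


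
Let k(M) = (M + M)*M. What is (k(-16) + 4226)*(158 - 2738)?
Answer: -12224040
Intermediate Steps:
k(M) = 2*M² (k(M) = (2*M)*M = 2*M²)
(k(-16) + 4226)*(158 - 2738) = (2*(-16)² + 4226)*(158 - 2738) = (2*256 + 4226)*(-2580) = (512 + 4226)*(-2580) = 4738*(-2580) = -12224040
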